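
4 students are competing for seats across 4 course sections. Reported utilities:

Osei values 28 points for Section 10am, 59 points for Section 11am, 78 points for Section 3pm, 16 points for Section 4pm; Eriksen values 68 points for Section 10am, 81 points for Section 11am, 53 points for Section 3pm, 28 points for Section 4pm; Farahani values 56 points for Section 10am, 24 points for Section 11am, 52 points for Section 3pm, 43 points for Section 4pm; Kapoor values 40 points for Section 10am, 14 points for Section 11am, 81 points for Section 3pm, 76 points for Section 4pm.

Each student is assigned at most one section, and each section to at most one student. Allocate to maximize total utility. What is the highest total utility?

Optimal: Osei→Section 3pm (78 points), Eriksen→Section 11am (81 points), Farahani→Section 10am (56 points), Kapoor→Section 4pm (76 points) — total 78+81+56+76 = 291 points.
Max-entry greedy (repeatedly take the single best remaining cell) gives 234 points, worse by 57.

Max total: 291 points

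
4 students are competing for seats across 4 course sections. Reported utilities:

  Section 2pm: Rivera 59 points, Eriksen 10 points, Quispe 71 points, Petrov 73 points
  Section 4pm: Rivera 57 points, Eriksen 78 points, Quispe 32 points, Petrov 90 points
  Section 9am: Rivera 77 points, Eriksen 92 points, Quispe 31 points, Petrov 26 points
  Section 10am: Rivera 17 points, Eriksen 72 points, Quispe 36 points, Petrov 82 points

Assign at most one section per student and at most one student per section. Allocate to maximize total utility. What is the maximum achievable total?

Optimal: Rivera→Section 9am (77 points), Eriksen→Section 10am (72 points), Quispe→Section 2pm (71 points), Petrov→Section 4pm (90 points) — total 77+72+71+90 = 310 points.
Row-greedy (each student in turn takes its best remaining section) gives 308 points, worse by 2.
Swapping Eriksen↔Rivera (Eriksen→Section 9am 92 points, Rivera→Section 10am 17 points) loses 40.

Maximum total: 310 points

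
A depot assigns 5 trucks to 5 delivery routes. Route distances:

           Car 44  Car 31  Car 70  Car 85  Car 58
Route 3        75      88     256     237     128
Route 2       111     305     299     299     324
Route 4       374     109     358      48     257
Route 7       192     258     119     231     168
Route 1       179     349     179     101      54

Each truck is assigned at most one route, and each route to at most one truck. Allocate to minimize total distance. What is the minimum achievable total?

Min total: 420 km

Optimal: Car 44→Route 2 (111 km), Car 31→Route 3 (88 km), Car 70→Route 7 (119 km), Car 85→Route 4 (48 km), Car 58→Route 1 (54 km) — total 111+88+119+48+54 = 420 km.
Min-entry greedy (repeatedly take the single cheapest remaining cell) gives 601 km, worse by 181.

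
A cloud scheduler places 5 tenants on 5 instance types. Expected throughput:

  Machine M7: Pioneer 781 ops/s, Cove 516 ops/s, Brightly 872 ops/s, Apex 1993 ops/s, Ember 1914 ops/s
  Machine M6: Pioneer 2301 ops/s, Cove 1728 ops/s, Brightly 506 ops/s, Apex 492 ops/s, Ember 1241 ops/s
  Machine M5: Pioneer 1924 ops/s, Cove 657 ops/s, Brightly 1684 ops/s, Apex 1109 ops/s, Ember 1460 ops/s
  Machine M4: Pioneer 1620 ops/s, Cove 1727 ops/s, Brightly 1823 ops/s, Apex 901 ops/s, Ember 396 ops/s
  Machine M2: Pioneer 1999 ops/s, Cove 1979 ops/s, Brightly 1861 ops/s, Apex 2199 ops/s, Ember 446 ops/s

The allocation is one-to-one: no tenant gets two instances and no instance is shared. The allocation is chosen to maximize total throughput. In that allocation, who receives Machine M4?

Optimal: Pioneer→Machine M6 (2301 ops/s), Cove→Machine M4 (1727 ops/s), Brightly→Machine M5 (1684 ops/s), Apex→Machine M2 (2199 ops/s), Ember→Machine M7 (1914 ops/s) — total 2301+1727+1684+2199+1914 = 9825 ops/s.
Max-entry greedy (repeatedly take the single best remaining cell) gives 8894 ops/s, worse by 931.
Checked against all permutations: 9825 ops/s is optimal.
Cove's own top instance is Machine M2 (1979 ops/s), but forcing Cove→Machine M2 and reassigning the rest optimally gives only 9556 ops/s — worse by 269.

Cove receives Machine M4.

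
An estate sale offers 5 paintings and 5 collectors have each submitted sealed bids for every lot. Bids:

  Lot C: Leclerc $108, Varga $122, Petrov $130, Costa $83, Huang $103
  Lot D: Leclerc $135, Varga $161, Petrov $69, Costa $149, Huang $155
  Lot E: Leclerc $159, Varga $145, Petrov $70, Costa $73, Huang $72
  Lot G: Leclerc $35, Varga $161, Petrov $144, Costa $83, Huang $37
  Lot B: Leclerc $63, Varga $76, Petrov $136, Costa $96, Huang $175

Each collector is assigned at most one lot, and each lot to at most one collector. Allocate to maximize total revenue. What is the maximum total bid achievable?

This is the linear assignment problem.
Optimal: Leclerc→Lot E ($159), Varga→Lot G ($161), Petrov→Lot C ($130), Costa→Lot D ($149), Huang→Lot B ($175) — total 159+161+130+149+175 = $774.
Max-entry greedy (repeatedly take the single best remaining cell) gives $722, worse by 52.
Next-best assignment: Leclerc→Lot E, Varga→Lot C, Petrov→Lot G, Costa→Lot D, Huang→Lot B = $749.
No other one-to-one assignment exceeds $774.

Max total: $774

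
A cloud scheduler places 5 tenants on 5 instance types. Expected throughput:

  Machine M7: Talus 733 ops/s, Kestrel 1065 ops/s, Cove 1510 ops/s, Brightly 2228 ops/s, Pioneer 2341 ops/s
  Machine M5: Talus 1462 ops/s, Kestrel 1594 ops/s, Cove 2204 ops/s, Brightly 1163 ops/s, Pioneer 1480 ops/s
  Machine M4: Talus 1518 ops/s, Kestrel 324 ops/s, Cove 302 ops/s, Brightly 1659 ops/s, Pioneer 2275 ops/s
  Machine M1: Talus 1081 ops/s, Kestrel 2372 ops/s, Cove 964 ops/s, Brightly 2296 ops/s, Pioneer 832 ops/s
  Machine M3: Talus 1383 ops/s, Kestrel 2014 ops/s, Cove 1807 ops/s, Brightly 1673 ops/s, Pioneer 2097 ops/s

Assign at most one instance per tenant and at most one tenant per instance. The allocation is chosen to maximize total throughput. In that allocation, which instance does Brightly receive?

Optimal: Talus→Machine M3 (1383 ops/s), Kestrel→Machine M1 (2372 ops/s), Cove→Machine M5 (2204 ops/s), Brightly→Machine M7 (2228 ops/s), Pioneer→Machine M4 (2275 ops/s) — total 1383+2372+2204+2228+2275 = 10462 ops/s.
Next-best assignment: Talus→Machine M4, Kestrel→Machine M1, Cove→Machine M5, Brightly→Machine M7, Pioneer→Machine M3 = 10419 ops/s.
Brightly's own top instance is Machine M1 (2296 ops/s), but forcing Brightly→Machine M1 and reassigning the rest optimally gives only 10373 ops/s — worse by 89.

Brightly receives Machine M7.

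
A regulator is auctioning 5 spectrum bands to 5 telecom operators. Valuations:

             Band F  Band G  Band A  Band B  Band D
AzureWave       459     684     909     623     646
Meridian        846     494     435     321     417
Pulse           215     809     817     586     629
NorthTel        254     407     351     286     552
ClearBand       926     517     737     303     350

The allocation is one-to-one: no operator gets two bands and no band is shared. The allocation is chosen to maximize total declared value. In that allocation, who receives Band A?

ClearBand receives Band A.

This is a one-to-one assignment (maximum-weight bipartite matching).
Optimal: AzureWave→Band B ($623M), Meridian→Band F ($846M), Pulse→Band G ($809M), NorthTel→Band D ($552M), ClearBand→Band A ($737M) — total 623+846+809+552+737 = $3567M.
Column-greedy (each band in turn goes to its best remaining operator) gives $3517M, worse by 50.
Next-best assignment: AzureWave→Band A, Meridian→Band B, Pulse→Band G, NorthTel→Band D, ClearBand→Band F = $3517M.
Checked against all permutations: $3567M is optimal.
ClearBand's own top band is Band F ($926M), but forcing ClearBand→Band F and reassigning the rest optimally gives only $3517M — worse by 50.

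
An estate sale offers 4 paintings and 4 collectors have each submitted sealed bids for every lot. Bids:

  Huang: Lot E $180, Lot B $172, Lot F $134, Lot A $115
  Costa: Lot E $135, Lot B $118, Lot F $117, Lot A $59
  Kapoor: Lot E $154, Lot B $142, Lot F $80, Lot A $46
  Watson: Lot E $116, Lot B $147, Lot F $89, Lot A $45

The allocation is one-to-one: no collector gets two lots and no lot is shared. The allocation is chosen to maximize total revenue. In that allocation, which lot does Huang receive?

Huang receives Lot A.

Optimal: Huang→Lot A ($115), Costa→Lot F ($117), Kapoor→Lot E ($154), Watson→Lot B ($147) — total 115+117+154+147 = $533.
Max-entry greedy (repeatedly take the single best remaining cell) gives $490, worse by 43.
Every other assignment is strictly worse.
Huang's own top lot is Lot E ($180), but forcing Huang→Lot E and reassigning the rest optimally gives only $490 — worse by 43.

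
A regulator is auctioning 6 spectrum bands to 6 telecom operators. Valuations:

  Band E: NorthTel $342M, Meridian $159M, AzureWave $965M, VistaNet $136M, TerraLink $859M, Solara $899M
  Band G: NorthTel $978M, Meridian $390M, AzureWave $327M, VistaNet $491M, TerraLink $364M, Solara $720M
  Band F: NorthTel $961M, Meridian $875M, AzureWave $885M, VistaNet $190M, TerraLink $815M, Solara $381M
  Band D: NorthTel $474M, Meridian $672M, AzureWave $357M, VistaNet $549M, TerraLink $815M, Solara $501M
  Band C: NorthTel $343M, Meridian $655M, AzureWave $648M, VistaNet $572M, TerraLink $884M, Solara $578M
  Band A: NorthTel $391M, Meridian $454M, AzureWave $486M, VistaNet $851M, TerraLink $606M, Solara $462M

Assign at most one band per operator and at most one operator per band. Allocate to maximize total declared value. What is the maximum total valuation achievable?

Optimal: NorthTel→Band G ($978M), Meridian→Band D ($672M), AzureWave→Band F ($885M), VistaNet→Band A ($851M), TerraLink→Band C ($884M), Solara→Band E ($899M) — total 978+672+885+851+884+899 = $5169M.
Column-greedy (each band in turn goes to its best remaining operator) gives $5062M, worse by 107.
Swapping VistaNet↔Solara (VistaNet→Band E $136M, Solara→Band A $462M) loses 1152.

Maximum total: $5169M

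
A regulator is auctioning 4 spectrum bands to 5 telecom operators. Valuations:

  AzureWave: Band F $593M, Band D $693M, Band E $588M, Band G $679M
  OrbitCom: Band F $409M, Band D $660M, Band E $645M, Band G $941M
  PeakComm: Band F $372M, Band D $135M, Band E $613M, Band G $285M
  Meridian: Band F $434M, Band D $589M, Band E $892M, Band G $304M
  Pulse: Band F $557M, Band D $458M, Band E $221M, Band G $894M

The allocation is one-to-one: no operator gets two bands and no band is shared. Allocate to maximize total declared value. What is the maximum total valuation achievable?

Max total: $3083M

Optimal: Pulse→Band F ($557M), AzureWave→Band D ($693M), Meridian→Band E ($892M), OrbitCom→Band G ($941M) — total 557+693+892+941 = $3083M.
Every other assignment is strictly worse.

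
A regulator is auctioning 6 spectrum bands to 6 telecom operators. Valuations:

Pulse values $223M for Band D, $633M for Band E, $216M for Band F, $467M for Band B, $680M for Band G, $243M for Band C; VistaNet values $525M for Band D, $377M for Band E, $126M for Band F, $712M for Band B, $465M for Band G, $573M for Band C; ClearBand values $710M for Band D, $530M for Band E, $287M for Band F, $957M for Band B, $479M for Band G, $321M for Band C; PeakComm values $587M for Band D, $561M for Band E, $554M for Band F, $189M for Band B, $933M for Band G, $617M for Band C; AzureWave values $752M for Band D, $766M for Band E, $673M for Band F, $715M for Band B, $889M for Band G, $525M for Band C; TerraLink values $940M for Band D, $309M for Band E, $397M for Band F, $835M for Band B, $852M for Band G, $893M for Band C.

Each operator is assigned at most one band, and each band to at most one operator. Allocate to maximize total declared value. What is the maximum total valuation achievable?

Optimal: Pulse→Band E ($633M), VistaNet→Band C ($573M), ClearBand→Band B ($957M), PeakComm→Band G ($933M), AzureWave→Band F ($673M), TerraLink→Band D ($940M) — total 633+573+957+933+673+940 = $4709M.
Swapping Pulse↔AzureWave (Pulse→Band F $216M, AzureWave→Band E $766M) loses 324.

Maximum total: $4709M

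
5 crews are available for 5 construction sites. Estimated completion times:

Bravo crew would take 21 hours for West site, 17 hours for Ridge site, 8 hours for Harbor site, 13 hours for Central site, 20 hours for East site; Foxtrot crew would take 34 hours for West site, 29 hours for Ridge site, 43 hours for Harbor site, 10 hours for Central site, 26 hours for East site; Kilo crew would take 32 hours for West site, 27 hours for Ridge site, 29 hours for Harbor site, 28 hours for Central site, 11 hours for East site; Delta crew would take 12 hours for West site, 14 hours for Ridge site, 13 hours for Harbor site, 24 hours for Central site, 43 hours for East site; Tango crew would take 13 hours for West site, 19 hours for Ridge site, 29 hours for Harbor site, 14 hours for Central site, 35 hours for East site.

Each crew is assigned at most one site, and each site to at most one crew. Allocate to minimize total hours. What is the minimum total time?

Min total: 56 hours

Treat this as an assignment problem: match each crew to one site.
Optimal: Bravo crew→Harbor site (8 hours), Foxtrot crew→Central site (10 hours), Kilo crew→East site (11 hours), Delta crew→Ridge site (14 hours), Tango crew→West site (13 hours) — total 8+10+11+14+13 = 56 hours.
Min-entry greedy (repeatedly take the single cheapest remaining cell) gives 60 hours, worse by 4.
Swapping Foxtrot crew↔Tango crew (Foxtrot crew→West site 34 hours, Tango crew→Central site 14 hours) adds 25.
Every other assignment is strictly worse.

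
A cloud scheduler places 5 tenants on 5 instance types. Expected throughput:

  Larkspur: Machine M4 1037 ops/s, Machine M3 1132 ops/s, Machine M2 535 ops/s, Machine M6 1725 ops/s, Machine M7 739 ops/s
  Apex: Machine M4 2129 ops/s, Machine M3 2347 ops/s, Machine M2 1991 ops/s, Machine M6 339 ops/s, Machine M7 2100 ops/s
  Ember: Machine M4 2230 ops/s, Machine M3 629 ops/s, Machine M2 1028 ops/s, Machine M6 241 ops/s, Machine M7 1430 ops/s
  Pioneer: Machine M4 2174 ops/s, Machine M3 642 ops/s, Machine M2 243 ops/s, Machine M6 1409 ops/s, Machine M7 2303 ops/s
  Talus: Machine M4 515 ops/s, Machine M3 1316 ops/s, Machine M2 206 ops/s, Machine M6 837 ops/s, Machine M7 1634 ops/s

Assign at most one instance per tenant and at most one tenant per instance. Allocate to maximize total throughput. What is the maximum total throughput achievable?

Maximum total: 9565 ops/s

Optimal: Larkspur→Machine M6 (1725 ops/s), Apex→Machine M2 (1991 ops/s), Ember→Machine M4 (2230 ops/s), Pioneer→Machine M7 (2303 ops/s), Talus→Machine M3 (1316 ops/s) — total 1725+1991+2230+2303+1316 = 9565 ops/s.
Swapping Pioneer↔Apex (Pioneer→Machine M2 243 ops/s, Apex→Machine M7 2100 ops/s) loses 1951.
Checked against all permutations: 9565 ops/s is optimal.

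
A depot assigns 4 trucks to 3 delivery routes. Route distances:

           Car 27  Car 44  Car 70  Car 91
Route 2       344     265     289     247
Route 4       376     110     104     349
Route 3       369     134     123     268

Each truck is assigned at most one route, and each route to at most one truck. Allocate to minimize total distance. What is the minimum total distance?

Minimum total: 480 km

Treat this as an assignment problem: match each truck to one route.
Optimal: Car 91→Route 2 (247 km), Car 44→Route 4 (110 km), Car 70→Route 3 (123 km) — total 247+110+123 = 480 km.
Next-best assignment: Car 91→Route 2, Car 70→Route 4, Car 44→Route 3 = 485 km.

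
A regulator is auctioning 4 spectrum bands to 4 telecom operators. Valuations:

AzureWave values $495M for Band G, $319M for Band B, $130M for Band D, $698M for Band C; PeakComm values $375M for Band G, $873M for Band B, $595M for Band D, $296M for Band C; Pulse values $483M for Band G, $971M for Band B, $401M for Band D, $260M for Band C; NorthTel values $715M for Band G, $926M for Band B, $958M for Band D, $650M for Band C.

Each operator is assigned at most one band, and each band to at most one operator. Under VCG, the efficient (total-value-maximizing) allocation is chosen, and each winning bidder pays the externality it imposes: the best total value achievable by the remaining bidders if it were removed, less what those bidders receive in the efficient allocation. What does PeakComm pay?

Efficient allocation: AzureWave→Band C ($698M), PeakComm→Band B ($873M), Pulse→Band G ($483M), NorthTel→Band D ($958M); total welfare W = $3012M.
PeakComm receives Band B at value $873M, so the others get W − 873 = $2139M.
Without PeakComm: best allocation of the remaining 3 bidders over all 4 bands is AzureWave→Band C ($698M), Pulse→Band B ($971M), NorthTel→Band D ($958M), total $2627M.
VCG payment = (others' best without PeakComm) − (others' welfare with PeakComm) = 2627 − 2139 = $488M.

PeakComm pays $488M.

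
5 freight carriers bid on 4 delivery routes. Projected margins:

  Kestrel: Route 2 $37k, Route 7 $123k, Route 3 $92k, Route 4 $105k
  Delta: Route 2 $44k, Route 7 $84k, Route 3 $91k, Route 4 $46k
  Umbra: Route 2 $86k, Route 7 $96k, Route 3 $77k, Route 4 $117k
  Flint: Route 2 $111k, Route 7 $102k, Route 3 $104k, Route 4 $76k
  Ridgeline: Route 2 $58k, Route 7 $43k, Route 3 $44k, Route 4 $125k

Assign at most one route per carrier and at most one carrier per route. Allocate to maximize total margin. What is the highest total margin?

Treat this as an assignment problem: match each carrier to one route.
Optimal: Flint→Route 2 ($111k), Kestrel→Route 7 ($123k), Delta→Route 3 ($91k), Ridgeline→Route 4 ($125k) — total 111+123+91+125 = $450k.
Row-greedy (each carrier in turn takes its best remaining route) gives $442k, worse by 8.
Swapping Delta↔Flint (Delta→Route 2 $44k, Flint→Route 3 $104k) loses 54.

Max total: $450k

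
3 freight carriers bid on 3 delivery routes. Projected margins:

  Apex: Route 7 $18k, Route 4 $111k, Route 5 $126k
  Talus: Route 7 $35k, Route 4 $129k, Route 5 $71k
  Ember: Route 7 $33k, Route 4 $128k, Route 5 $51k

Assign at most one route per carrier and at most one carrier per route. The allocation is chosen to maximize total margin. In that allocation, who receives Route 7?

Optimal: Apex→Route 5 ($126k), Talus→Route 7 ($35k), Ember→Route 4 ($128k) — total 126+35+128 = $289k.
No other one-to-one assignment exceeds $289k.
Talus's own top route is Route 4 ($129k), but forcing Talus→Route 4 and reassigning the rest optimally gives only $288k — worse by 1.

Talus receives Route 7.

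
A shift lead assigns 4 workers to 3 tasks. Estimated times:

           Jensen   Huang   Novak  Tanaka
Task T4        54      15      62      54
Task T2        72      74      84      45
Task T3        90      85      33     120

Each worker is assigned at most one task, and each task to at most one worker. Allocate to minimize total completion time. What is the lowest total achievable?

Min total: 93 min

This is a one-to-one assignment (minimum-cost bipartite matching).
Optimal: Huang→Task T4 (15 min), Tanaka→Task T2 (45 min), Novak→Task T3 (33 min) — total 15+45+33 = 93 min.
Row-greedy (each worker in turn takes its cheapest remaining task) gives 161 min, worse by 68.
Next-best assignment: Huang→Task T4, Jensen→Task T2, Novak→Task T3 = 120 min.
Every other assignment is strictly worse.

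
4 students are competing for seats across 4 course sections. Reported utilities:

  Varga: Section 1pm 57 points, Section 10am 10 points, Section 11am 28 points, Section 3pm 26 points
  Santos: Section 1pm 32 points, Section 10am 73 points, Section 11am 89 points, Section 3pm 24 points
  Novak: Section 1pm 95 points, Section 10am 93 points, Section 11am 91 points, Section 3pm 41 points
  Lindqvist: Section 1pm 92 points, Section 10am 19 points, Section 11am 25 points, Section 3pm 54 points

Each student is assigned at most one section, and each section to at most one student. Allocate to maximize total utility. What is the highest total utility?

Optimal: Varga→Section 3pm (26 points), Santos→Section 11am (89 points), Novak→Section 10am (93 points), Lindqvist→Section 1pm (92 points) — total 26+89+93+92 = 300 points.
No other one-to-one assignment exceeds 300 points.

Maximum total: 300 points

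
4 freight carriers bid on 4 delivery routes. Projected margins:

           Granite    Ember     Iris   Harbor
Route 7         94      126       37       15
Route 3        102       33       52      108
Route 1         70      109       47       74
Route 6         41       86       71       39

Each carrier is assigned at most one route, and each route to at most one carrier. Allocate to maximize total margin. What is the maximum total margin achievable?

Max total: $382k

Optimal: Granite→Route 7 ($94k), Ember→Route 1 ($109k), Iris→Route 6 ($71k), Harbor→Route 3 ($108k) — total 94+109+71+108 = $382k.
Next-best assignment: Granite→Route 1, Ember→Route 7, Iris→Route 6, Harbor→Route 3 = $375k.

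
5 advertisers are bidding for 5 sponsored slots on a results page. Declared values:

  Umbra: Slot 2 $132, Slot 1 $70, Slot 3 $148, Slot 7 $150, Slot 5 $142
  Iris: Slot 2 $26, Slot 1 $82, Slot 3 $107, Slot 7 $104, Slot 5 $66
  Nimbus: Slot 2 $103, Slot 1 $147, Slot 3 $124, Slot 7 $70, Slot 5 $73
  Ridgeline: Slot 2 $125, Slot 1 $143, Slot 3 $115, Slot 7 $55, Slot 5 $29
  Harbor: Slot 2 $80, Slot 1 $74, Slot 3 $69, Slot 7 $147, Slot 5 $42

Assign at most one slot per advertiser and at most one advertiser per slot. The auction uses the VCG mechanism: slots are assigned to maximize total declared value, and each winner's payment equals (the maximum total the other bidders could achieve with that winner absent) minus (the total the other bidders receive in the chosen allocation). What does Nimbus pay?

Efficient allocation: Umbra→Slot 5 ($142), Iris→Slot 3 ($107), Nimbus→Slot 1 ($147), Ridgeline→Slot 2 ($125), Harbor→Slot 7 ($147); total welfare W = $668.
Nimbus receives Slot 1 at value $147, so the others get W − 147 = $521.
Without Nimbus: best allocation of the remaining 4 bidders over all 5 slots is Umbra→Slot 5 ($142), Iris→Slot 3 ($107), Ridgeline→Slot 1 ($143), Harbor→Slot 7 ($147), total $539.
VCG payment = (others' best without Nimbus) − (others' welfare with Nimbus) = 539 − 521 = $18.

Nimbus pays $18.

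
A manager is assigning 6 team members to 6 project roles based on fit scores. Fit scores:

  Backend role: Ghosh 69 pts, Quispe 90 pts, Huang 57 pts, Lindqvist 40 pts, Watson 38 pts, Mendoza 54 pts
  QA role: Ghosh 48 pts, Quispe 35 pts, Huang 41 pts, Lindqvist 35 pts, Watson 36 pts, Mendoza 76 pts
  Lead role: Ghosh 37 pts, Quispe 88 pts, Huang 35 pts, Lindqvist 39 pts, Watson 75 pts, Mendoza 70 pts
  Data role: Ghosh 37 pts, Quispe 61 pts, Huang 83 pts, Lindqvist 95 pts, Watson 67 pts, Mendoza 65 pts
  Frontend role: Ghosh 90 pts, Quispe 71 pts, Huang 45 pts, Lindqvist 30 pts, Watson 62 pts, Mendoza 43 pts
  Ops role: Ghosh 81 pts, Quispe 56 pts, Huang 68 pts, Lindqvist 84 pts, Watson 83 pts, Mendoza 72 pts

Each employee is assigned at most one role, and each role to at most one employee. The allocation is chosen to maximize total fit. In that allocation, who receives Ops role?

Lindqvist receives Ops role.

Optimal: Ghosh→Frontend role (90 pts), Quispe→Backend role (90 pts), Huang→Data role (83 pts), Lindqvist→Ops role (84 pts), Watson→Lead role (75 pts), Mendoza→QA role (76 pts) — total 90+90+83+84+75+76 = 498 pts.
Column-greedy (each role in turn goes to its best remaining employee) gives 494 pts, worse by 4.
Lindqvist's own top role is Data role (95 pts), but forcing Lindqvist→Data role and reassigning the rest optimally gives only 494 pts — worse by 4.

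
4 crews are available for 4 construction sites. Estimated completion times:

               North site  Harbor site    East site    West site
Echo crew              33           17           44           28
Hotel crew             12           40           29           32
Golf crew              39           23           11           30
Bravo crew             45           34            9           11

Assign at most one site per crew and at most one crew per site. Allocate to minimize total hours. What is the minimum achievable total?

This is a one-to-one assignment (minimum-cost bipartite matching).
Optimal: Echo crew→Harbor site (17 hours), Hotel crew→North site (12 hours), Golf crew→East site (11 hours), Bravo crew→West site (11 hours) — total 17+12+11+11 = 51 hours.
Column-greedy (each site in turn goes to its cheapest remaining crew) gives 68 hours, worse by 17.
Next-best assignment: Echo crew→Harbor site, Hotel crew→North site, Golf crew→West site, Bravo crew→East site = 68 hours.
No other one-to-one assignment undercuts 51 hours.

Minimum total: 51 hours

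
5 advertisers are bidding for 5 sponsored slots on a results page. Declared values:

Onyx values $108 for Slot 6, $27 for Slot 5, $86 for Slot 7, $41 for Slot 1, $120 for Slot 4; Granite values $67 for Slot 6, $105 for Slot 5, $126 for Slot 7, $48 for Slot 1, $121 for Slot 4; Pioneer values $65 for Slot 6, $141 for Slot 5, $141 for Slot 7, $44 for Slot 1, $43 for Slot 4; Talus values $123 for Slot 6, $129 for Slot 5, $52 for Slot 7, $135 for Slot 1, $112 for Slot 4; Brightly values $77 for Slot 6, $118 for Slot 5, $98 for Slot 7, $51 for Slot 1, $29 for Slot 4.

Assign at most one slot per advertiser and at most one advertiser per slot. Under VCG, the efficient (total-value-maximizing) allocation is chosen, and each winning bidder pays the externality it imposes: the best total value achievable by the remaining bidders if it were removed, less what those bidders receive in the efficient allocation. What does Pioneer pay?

Pioneer pays $17.

Efficient allocation: Onyx→Slot 6 ($108), Granite→Slot 4 ($121), Pioneer→Slot 7 ($141), Talus→Slot 1 ($135), Brightly→Slot 5 ($118); total welfare W = $623.
Pioneer receives Slot 7 at value $141, so the others get W − 141 = $482.
Without Pioneer: best allocation of the remaining 4 bidders over all 5 slots is Onyx→Slot 4 ($120), Granite→Slot 7 ($126), Talus→Slot 1 ($135), Brightly→Slot 5 ($118), total $499.
VCG payment = (others' best without Pioneer) − (others' welfare with Pioneer) = 499 − 482 = $17.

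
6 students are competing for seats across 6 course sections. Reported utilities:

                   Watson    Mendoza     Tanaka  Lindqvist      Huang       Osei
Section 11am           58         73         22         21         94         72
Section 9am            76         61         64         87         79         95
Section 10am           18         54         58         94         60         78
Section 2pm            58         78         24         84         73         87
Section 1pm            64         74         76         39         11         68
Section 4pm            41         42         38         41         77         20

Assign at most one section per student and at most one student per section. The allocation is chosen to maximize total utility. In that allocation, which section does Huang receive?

Huang receives Section 4pm.

Optimal: Watson→Section 9am (76 points), Mendoza→Section 11am (73 points), Tanaka→Section 1pm (76 points), Lindqvist→Section 10am (94 points), Huang→Section 4pm (77 points), Osei→Section 2pm (87 points) — total 76+73+76+94+77+87 = 483 points.
Next-best assignment: Watson→Section 11am, Mendoza→Section 2pm, Tanaka→Section 1pm, Lindqvist→Section 10am, Huang→Section 4pm, Osei→Section 9am = 478 points.
Huang's own top section is Section 11am (94 points), but forcing Huang→Section 11am and reassigning the rest optimally gives only 478 points — worse by 5.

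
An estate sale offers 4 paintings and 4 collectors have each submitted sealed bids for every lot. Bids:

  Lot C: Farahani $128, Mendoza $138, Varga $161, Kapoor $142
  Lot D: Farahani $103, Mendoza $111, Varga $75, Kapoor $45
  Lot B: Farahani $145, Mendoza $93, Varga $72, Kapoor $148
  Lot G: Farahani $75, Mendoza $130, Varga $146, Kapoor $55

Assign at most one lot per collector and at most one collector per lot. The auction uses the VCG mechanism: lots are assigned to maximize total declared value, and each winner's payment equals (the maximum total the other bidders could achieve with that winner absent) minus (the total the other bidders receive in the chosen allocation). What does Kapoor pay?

Kapoor pays $34.

Efficient allocation: Farahani→Lot B ($145), Mendoza→Lot D ($111), Varga→Lot G ($146), Kapoor→Lot C ($142); total welfare W = $544.
Kapoor receives Lot C at value $142, so the others get W − 142 = $402.
Without Kapoor: best allocation of the remaining 3 bidders over all 4 lots is Farahani→Lot B ($145), Mendoza→Lot G ($130), Varga→Lot C ($161), total $436.
VCG payment = (others' best without Kapoor) − (others' welfare with Kapoor) = 436 − 402 = $34.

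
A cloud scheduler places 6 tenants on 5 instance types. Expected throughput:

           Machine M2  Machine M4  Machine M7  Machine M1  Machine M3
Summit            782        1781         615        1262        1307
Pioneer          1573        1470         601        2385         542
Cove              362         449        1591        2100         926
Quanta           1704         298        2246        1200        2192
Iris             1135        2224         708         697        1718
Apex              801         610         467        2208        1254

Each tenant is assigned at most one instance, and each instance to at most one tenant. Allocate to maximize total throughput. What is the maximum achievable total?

Maximum total: 9788 ops/s

This is the linear assignment problem.
Optimal: Pioneer→Machine M2 (1573 ops/s), Iris→Machine M4 (2224 ops/s), Cove→Machine M7 (1591 ops/s), Apex→Machine M1 (2208 ops/s), Quanta→Machine M3 (2192 ops/s) — total 1573+2224+1591+2208+2192 = 9788 ops/s.
Column-greedy (each instance in turn goes to its best remaining tenant) gives 9211 ops/s, worse by 577.
Next-best assignment: Pioneer→Machine M2, Iris→Machine M4, Quanta→Machine M7, Apex→Machine M1, Summit→Machine M3 = 9558 ops/s.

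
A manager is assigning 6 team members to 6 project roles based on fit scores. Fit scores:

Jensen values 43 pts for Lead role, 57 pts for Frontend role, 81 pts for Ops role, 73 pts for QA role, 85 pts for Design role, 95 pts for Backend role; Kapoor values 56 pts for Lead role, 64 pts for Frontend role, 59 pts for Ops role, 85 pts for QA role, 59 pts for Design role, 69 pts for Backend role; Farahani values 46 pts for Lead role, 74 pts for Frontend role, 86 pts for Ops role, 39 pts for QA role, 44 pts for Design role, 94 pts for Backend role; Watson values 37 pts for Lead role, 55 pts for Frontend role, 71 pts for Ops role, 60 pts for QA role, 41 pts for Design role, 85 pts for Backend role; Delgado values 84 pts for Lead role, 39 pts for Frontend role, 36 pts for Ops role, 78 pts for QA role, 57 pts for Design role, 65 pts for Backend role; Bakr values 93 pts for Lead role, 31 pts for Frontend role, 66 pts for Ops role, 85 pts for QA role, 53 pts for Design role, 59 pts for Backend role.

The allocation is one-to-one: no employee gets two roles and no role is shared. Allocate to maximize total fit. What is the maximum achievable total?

This is the linear assignment problem.
Optimal: Jensen→Design role (85 pts), Kapoor→Frontend role (64 pts), Farahani→Ops role (86 pts), Watson→Backend role (85 pts), Delgado→QA role (78 pts), Bakr→Lead role (93 pts) — total 85+64+86+85+78+93 = 491 pts.
Max-entry greedy (repeatedly take the single best remaining cell) gives 471 pts, worse by 20.
Swapping Delgado↔Jensen (Delgado→Design role 57 pts, Jensen→QA role 73 pts) loses 33.
No other one-to-one assignment exceeds 491 pts.

Maximum total: 491 pts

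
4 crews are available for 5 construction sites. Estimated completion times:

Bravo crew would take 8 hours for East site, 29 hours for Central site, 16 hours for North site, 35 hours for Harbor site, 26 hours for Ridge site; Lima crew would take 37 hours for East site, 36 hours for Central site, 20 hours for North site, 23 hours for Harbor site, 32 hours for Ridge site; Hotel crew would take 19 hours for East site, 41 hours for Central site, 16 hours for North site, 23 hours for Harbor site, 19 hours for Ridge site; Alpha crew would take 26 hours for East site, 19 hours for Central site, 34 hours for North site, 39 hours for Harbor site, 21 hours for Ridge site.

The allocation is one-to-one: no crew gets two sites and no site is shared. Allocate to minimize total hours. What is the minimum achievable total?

Optimal: Bravo crew→East site (8 hours), Lima crew→North site (20 hours), Hotel crew→Ridge site (19 hours), Alpha crew→Central site (19 hours) — total 8+20+19+19 = 66 hours.
Swapping Lima crew↔Alpha crew (Lima crew→Central site 36 hours, Alpha crew→North site 34 hours) adds 31.

Minimum total: 66 hours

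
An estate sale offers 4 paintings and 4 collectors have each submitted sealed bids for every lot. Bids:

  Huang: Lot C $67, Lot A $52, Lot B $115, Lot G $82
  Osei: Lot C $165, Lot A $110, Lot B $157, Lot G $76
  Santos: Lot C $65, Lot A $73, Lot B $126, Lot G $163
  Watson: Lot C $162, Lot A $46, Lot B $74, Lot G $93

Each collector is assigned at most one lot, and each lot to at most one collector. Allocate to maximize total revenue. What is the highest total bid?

Maximum total: $550

Optimal: Huang→Lot B ($115), Osei→Lot A ($110), Santos→Lot G ($163), Watson→Lot C ($162) — total 115+110+163+162 = $550.
Max-entry greedy (repeatedly take the single best remaining cell) gives $489, worse by 61.
Next-best assignment: Huang→Lot A, Osei→Lot B, Santos→Lot G, Watson→Lot C = $534.
Checked against all permutations: $550 is optimal.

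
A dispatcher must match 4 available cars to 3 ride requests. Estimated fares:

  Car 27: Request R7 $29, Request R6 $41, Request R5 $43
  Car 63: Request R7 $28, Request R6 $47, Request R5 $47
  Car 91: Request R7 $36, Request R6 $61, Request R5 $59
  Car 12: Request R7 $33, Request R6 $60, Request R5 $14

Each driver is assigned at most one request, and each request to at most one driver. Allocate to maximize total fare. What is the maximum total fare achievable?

Optimal: Car 27→Request R7 ($29), Car 12→Request R6 ($60), Car 91→Request R5 ($59) — total 29+60+59 = $148.
Row-greedy (each driver in turn takes its best remaining request) gives $126, worse by 22.
Next-best assignment: Car 63→Request R7, Car 12→Request R6, Car 91→Request R5 = $147.
Swapping Car 91↔Car 27 (Car 91→Request R7 $36, Car 27→Request R5 $43) loses 9.

Maximum total: $148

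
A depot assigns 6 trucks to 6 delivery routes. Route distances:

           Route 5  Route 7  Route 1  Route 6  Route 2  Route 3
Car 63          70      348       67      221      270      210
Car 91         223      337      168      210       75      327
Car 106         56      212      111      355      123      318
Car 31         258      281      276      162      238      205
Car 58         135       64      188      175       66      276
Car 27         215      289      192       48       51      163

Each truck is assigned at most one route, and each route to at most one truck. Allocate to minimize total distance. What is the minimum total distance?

Minimum total: 515 km

This is a one-to-one assignment (minimum-cost bipartite matching).
Optimal: Car 63→Route 1 (67 km), Car 91→Route 2 (75 km), Car 106→Route 5 (56 km), Car 31→Route 3 (205 km), Car 58→Route 7 (64 km), Car 27→Route 6 (48 km) — total 67+75+56+205+64+48 = 515 km.
Row-greedy (each truck in turn takes its cheapest remaining route) gives 587 km, worse by 72.
Next-best assignment: Car 63→Route 5, Car 91→Route 2, Car 106→Route 1, Car 31→Route 3, Car 58→Route 7, Car 27→Route 6 = 573 km.
Checked against all permutations: 515 km is optimal.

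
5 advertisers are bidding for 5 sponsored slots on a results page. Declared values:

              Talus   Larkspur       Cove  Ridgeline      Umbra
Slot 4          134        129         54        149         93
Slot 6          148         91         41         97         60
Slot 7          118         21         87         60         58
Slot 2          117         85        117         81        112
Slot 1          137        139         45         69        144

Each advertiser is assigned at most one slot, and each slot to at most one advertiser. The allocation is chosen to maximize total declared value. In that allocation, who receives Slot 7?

Cove receives Slot 7.

This is a one-to-one assignment (maximum-weight bipartite matching).
Optimal: Talus→Slot 6 ($148), Larkspur→Slot 1 ($139), Cove→Slot 7 ($87), Ridgeline→Slot 4 ($149), Umbra→Slot 2 ($112) — total 148+139+87+149+112 = $635.
Max-entry greedy (repeatedly take the single best remaining cell) gives $579, worse by 56.
Next-best assignment: Talus→Slot 7, Larkspur→Slot 6, Cove→Slot 2, Ridgeline→Slot 4, Umbra→Slot 1 = $619.
Cove's own top slot is Slot 2 ($117), but forcing Cove→Slot 2 and reassigning the rest optimally gives only $619 — worse by 16.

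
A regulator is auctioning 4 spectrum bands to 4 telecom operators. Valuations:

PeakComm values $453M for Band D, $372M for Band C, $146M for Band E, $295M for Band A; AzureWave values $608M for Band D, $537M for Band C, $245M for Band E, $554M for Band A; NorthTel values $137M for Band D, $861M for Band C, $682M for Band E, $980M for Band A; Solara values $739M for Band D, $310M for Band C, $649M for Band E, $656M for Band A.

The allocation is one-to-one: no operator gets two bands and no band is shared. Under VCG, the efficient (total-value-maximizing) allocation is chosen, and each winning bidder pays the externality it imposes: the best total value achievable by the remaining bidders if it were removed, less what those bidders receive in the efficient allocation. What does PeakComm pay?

Efficient allocation: PeakComm→Band D ($453M), AzureWave→Band C ($537M), NorthTel→Band A ($980M), Solara→Band E ($649M); total welfare W = $2619M.
PeakComm receives Band D at value $453M, so the others get W − 453 = $2166M.
Without PeakComm: best allocation of the remaining 3 bidders over all 4 bands is AzureWave→Band C ($537M), NorthTel→Band A ($980M), Solara→Band D ($739M), total $2256M.
VCG payment = (others' best without PeakComm) − (others' welfare with PeakComm) = 2256 − 2166 = $90M.

PeakComm pays $90M.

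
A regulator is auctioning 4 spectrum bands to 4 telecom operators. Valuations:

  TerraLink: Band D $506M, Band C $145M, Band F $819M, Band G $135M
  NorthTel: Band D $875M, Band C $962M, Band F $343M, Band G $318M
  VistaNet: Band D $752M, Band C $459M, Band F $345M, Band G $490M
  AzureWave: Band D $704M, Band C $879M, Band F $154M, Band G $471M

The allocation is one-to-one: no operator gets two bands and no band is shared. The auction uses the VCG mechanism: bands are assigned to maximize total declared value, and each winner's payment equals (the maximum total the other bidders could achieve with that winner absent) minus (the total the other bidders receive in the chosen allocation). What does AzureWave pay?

Efficient allocation: TerraLink→Band F ($819M), NorthTel→Band D ($875M), VistaNet→Band G ($490M), AzureWave→Band C ($879M); total welfare W = $3063M.
AzureWave receives Band C at value $879M, so the others get W − 879 = $2184M.
Without AzureWave: best allocation of the remaining 3 bidders over all 4 bands is TerraLink→Band F ($819M), NorthTel→Band C ($962M), VistaNet→Band D ($752M), total $2533M.
VCG payment = (others' best without AzureWave) − (others' welfare with AzureWave) = 2533 − 2184 = $349M.

AzureWave pays $349M.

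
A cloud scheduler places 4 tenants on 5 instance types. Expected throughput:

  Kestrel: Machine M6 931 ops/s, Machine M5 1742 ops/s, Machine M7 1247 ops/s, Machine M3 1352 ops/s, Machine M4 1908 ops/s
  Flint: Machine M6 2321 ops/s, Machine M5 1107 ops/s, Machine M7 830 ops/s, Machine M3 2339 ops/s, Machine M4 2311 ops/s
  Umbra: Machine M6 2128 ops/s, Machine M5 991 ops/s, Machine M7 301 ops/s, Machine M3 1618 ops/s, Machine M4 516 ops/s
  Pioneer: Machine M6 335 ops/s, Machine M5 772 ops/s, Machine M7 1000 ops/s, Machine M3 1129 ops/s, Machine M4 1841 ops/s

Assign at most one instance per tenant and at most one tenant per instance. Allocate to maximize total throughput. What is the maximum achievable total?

Optimal: Kestrel→Machine M5 (1742 ops/s), Flint→Machine M3 (2339 ops/s), Umbra→Machine M6 (2128 ops/s), Pioneer→Machine M4 (1841 ops/s) — total 1742+2339+2128+1841 = 8050 ops/s.
No other one-to-one assignment exceeds 8050 ops/s.

Max total: 8050 ops/s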